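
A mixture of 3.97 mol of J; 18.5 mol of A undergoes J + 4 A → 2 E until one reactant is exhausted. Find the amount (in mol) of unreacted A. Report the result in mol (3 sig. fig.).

n(J) = 3.970 mol
n(A) = 18.50 mol
n/ν for J = 3.970/1 = 3.970
n/ν for A = 18.50/4 = 4.625
Smallest n/ν is J → limiting reagent.
A consumed = (4/1) × 3.970 = 15.88 mol
A remaining = 18.50 − 15.88 = 2.620 mol

2.62 mol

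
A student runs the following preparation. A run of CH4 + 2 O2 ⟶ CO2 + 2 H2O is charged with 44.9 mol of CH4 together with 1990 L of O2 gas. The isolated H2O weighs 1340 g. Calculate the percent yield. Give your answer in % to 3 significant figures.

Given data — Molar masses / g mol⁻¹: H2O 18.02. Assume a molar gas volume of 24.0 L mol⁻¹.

n(CH4) = 44.90 mol
n(O2) = 1990 / 24.0 = 82.92 mol
n/ν → CH4: 44.90, O2: 41.46; O2 is limiting.
theoretical n(H2O) = (2/2) × 82.92 = 82.92 mol → 1494 g
% yield = 1340 / 1494 × 100 = 89.69 %

89.7 %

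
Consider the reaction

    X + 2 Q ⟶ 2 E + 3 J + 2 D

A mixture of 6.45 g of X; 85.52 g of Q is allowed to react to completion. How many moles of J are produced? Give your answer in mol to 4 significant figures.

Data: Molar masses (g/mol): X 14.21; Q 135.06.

0.9498 mol

n(X) = 6.450 / 14.21 = 0.4539 mol
n(Q) = 85.52 / 135.06 = 0.6332 mol
n/ν for X = 0.4539/1 = 0.4539
n/ν for Q = 0.6332/2 = 0.3166
Smallest n/ν is Q → limiting reagent.
n(J) = (3/2) × 0.6332 = 0.9498 mol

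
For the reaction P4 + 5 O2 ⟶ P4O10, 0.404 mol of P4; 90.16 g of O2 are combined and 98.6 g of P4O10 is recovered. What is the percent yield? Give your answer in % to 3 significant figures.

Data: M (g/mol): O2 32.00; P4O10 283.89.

n(P4) = 0.4040 mol
n(O2) = 90.16 / 32.00 = 2.818 mol
n/ν for P4 = 0.4040/1 = 0.4040
n/ν for O2 = 2.818/5 = 0.5636
Smallest n/ν is P4 → limiting reagent.
theoretical n(P4O10) = (1/1) × 0.4040 = 0.4040 mol → 114.7 g
% yield = 98.6 / 114.7 × 100 = 85.96 %

86.0 %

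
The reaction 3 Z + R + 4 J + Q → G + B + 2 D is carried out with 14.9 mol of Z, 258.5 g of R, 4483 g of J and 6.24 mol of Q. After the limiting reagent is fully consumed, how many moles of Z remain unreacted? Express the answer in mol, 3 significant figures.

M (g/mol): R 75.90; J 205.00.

4.68 mol

n(Z) = 14.90 mol
n(R) = 258.5 / 75.90 = 3.406 mol
n(J) = 4483 / 205.00 = 21.87 mol
n(Q) = 6.240 mol
n/ν for Z = 14.90/3 = 4.967
n/ν for R = 3.406/1 = 3.406
n/ν for J = 21.87/4 = 5.468
n/ν for Q = 6.240/1 = 6.240
Smallest n/ν is R → limiting reagent.
Z consumed = (3/1) × 3.406 = 10.22 mol
Z remaining = 14.90 − 10.22 = 4.680 mol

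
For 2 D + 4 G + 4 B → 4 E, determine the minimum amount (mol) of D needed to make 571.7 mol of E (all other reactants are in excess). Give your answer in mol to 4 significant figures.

285.9 mol

n(E) = 571.7 mol
n(D) = (2/4) × 571.7 = 285.9 mol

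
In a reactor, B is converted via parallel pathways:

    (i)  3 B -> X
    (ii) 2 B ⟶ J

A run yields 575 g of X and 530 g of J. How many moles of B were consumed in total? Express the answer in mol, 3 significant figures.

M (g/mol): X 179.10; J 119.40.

18.5 mol

n(X) = 575 / 179.10 = 3.210 mol
n(J) = 530 / 119.40 = 4.439 mol
n(B) via (i) = (3/1)×3.210 = 9.630 mol
n(B) via (ii) = (2/1)×4.439 = 8.878 mol
total n(B) = 9.630 + 8.878 = 18.51 mol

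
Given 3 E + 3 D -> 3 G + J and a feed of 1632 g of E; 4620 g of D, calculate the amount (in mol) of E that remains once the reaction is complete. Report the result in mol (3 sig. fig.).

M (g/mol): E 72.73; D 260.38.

n(E) = 1632 / 72.73 = 22.44 mol
n(D) = 4620 / 260.38 = 17.74 mol
n/ν → E: 7.480, D: 5.913; D is limiting.
E consumed = (3/3) × 17.74 = 17.74 mol
E remaining = 22.44 − 17.74 = 4.700 mol

4.70 mol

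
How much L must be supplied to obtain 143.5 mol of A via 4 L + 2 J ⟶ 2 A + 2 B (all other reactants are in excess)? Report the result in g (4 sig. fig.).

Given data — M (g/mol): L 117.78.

33800 g

n(A) = 143.5 mol
n(L) = (4/2) × 143.5 = 287.0 mol
mass = 287.0 × 117.78 = 33800 g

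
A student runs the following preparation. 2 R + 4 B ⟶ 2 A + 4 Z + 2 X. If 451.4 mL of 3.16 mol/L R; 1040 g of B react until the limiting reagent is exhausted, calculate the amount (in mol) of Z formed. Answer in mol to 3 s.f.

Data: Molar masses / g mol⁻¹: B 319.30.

2.85 mol

n(R) = 3.16 × 451.4/1000 = 1.426 mol
n(B) = 1040 / 319.30 = 3.257 mol
n/ν → R: 0.7130, B: 0.8143; R is limiting.
n(Z) = (4/2) × 1.426 = 2.852 mol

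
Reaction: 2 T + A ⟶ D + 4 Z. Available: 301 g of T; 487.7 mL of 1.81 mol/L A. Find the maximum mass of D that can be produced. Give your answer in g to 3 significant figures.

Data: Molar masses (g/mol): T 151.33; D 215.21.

190 g

n(T) = 301.0 / 151.33 = 1.989 mol
n(A) = 1.81 × 487.7/1000 = 0.8827 mol
n/ν for T = 1.989/2 = 0.9945
n/ν for A = 0.8827/1 = 0.8827
Smallest n/ν is A → limiting reagent.
n(D) = (1/1) × 0.8827 = 0.8827 mol
mass = 0.8827 × 215.21 = 190.0 g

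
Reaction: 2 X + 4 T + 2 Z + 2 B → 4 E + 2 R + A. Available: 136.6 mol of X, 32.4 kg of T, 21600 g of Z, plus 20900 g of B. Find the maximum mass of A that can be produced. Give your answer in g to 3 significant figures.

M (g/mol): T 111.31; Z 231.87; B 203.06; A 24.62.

n(X) = 136.6 mol
n(T) = 32.40×1000 / 111.31 = 291.1 mol
n(Z) = 21600 / 231.87 = 93.16 mol
n(B) = 20900 / 203.06 = 102.9 mol
n/ν → X: 68.30, T: 72.78, Z: 46.58, B: 51.45; Z is limiting.
n(A) = (1/2) × 93.16 = 46.58 mol
mass = 46.58 × 24.62 = 1147 g

1150 g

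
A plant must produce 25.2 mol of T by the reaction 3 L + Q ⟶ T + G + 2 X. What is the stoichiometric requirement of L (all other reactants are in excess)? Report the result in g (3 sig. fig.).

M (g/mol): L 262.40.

n(T) = 25.20 mol
n(L) = (3/1) × 25.20 = 75.60 mol
mass = 75.60 × 262.40 = 19840 g

19800 g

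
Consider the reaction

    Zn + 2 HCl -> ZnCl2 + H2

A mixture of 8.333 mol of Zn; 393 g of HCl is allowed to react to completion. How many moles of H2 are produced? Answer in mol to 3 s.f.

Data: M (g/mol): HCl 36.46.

5.39 mol

n(Zn) = 8.333 mol
n(HCl) = 393.0 / 36.46 = 10.78 mol
n/ν for Zn = 8.333/1 = 8.333
n/ν for HCl = 10.78/2 = 5.390
Smallest n/ν is HCl → limiting reagent.
n(H2) = (1/2) × 10.78 = 5.390 mol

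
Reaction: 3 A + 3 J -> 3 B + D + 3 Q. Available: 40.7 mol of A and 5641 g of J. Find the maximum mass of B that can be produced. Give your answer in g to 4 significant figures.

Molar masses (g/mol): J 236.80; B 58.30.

n(A) = 40.70 mol
n(J) = 5641 / 236.80 = 23.82 mol
n/ν → A: 13.57, J: 7.940; J is limiting.
n(B) = (3/3) × 23.82 = 23.82 mol
mass = 23.82 × 58.30 = 1389 g

1389 g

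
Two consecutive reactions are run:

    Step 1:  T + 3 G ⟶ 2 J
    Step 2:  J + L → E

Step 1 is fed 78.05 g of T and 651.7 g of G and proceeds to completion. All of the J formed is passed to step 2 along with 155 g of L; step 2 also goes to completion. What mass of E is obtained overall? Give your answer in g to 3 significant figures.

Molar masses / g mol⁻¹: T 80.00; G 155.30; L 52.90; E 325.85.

636 g

Step 1:
n(T) = 78.05 / 80.00 = 0.9756 mol
n(G) = 651.7 / 155.30 = 4.196 mol
n/ν for T = 0.9756/1 = 0.9756
n/ν for G = 4.196/3 = 1.399
Smallest n/ν is T → limiting reagent.
n(J) produced = (2/1) × 0.9756 = 1.951 mol
Step 2:
n(J) available = 1.951 mol
n(L) = 155.0 / 52.90 = 2.930 mol
n/ν for J = 1.951/1 = 1.951
n/ν for L = 2.930/1 = 2.930
Smallest n/ν is J → limiting reagent.
n(E) = (1/1) × 1.951 = 1.951 mol
mass = 1.951 × 325.85 = 635.7 g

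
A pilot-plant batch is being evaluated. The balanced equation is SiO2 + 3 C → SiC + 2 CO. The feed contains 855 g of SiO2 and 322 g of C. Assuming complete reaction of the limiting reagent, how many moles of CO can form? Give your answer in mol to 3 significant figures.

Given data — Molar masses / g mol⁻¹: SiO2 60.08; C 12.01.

17.9 mol

n(SiO2) = 855.0 / 60.08 = 14.23 mol
n(C) = 322.0 / 12.01 = 26.81 mol
n/ν → SiO2: 14.23, C: 8.937; C is limiting.
n(CO) = (2/3) × 26.81 = 17.87 mol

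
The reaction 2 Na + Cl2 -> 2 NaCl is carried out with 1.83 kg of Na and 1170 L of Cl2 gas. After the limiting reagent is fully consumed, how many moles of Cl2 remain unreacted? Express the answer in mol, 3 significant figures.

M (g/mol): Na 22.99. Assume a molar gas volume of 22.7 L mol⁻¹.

n(Na) = 1.830×1000 / 22.99 = 79.60 mol
n(Cl2) = 1170 / 22.7 = 51.54 mol
n/ν for Na = 79.60/2 = 39.80
n/ν for Cl2 = 51.54/1 = 51.54
Smallest n/ν is Na → limiting reagent.
Cl2 consumed = (1/2) × 79.60 = 39.80 mol
Cl2 remaining = 51.54 − 39.80 = 11.74 mol

11.7 mol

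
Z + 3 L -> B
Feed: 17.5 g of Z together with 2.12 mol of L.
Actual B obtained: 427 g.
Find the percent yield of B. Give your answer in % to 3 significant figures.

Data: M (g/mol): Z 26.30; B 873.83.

n(Z) = 17.50 / 26.30 = 0.6654 mol
n(L) = 2.120 mol
n/ν → Z: 0.6654, L: 0.7067; Z is limiting.
theoretical n(B) = (1/1) × 0.6654 = 0.6654 mol → 581.4 g
% yield = 427 / 581.4 × 100 = 73.44 %

73.4 %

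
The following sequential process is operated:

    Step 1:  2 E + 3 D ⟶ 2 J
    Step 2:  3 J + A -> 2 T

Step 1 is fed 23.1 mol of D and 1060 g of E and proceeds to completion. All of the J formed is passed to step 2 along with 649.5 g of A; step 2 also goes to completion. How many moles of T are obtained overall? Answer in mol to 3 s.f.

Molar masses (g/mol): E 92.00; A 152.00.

Step 1:
n(D) = 23.10 mol
n(E) = 1060 / 92.00 = 11.52 mol
n/ν → D: 7.700, E: 5.760; E is limiting.
n(J) produced = (2/2) × 11.52 = 11.52 mol
Step 2:
n(J) available = 11.52 mol
n(A) = 649.5 / 152.00 = 4.273 mol
n/ν → J: 3.840, A: 4.273; J is limiting.
n(T) = (2/3) × 11.52 = 7.680 mol

7.68 mol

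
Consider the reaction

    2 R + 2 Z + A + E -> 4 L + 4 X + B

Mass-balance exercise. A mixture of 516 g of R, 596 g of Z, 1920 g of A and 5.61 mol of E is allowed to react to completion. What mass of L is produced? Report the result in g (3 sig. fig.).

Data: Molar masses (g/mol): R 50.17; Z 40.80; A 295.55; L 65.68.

1350 g

n(R) = 516.0 / 50.17 = 10.29 mol
n(Z) = 596.0 / 40.80 = 14.61 mol
n(A) = 1920 / 295.55 = 6.496 mol
n(E) = 5.610 mol
n/ν for R = 10.29/2 = 5.145
n/ν for Z = 14.61/2 = 7.305
n/ν for A = 6.496/1 = 6.496
n/ν for E = 5.610/1 = 5.610
Smallest n/ν is R → limiting reagent.
n(L) = (4/2) × 10.29 = 20.58 mol
mass = 20.58 × 65.68 = 1352 g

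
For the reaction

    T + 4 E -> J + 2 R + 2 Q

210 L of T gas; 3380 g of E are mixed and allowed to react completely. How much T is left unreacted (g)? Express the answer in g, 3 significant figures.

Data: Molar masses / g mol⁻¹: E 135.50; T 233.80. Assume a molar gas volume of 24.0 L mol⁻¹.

588 g

n(T) = 210.0 / 24.0 = 8.750 mol
n(E) = 3380 / 135.50 = 24.94 mol
n/ν for T = 8.750/1 = 8.750
n/ν for E = 24.94/4 = 6.235
Smallest n/ν is E → limiting reagent.
T consumed = (1/4) × 24.94 = 6.235 mol
T remaining = 8.750 − 6.235 = 2.515 mol
mass = 2.515 × 233.80 = 588.0 g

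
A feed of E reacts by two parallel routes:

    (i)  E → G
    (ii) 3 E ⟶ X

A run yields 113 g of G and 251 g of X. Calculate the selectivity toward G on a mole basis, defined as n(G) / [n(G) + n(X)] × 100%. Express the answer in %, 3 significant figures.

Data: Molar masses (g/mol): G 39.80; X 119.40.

57.5 %

n(G) = 113 / 39.80 = 2.839 mol
n(X) = 251 / 119.40 = 2.102 mol
selectivity = 2.839/(2.839+2.102) × 100 = 57.46 %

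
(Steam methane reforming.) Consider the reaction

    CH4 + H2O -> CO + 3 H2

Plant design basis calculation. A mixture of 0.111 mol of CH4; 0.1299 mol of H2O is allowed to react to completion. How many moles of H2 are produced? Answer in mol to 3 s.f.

n(CH4) = 0.1110 mol
n(H2O) = 0.1299 mol
n/ν → CH4: 0.1110, H2O: 0.1299; CH4 is limiting.
n(H2) = (3/1) × 0.1110 = 0.3330 mol

0.333 mol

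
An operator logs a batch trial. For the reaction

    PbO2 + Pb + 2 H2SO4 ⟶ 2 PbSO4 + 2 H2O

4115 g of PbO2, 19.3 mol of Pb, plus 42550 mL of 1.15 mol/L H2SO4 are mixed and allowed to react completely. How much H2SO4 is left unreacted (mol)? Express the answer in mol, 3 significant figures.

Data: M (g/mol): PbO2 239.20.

n(PbO2) = 4115 / 239.20 = 17.20 mol
n(Pb) = 19.30 mol
n(H2SO4) = 1.15 × 42550/1000 = 48.93 mol
n/ν → PbO2: 17.20, Pb: 19.30, H2SO4: 24.47; PbO2 is limiting.
H2SO4 consumed = (2/1) × 17.20 = 34.40 mol
H2SO4 remaining = 48.93 − 34.40 = 14.53 mol

14.5 mol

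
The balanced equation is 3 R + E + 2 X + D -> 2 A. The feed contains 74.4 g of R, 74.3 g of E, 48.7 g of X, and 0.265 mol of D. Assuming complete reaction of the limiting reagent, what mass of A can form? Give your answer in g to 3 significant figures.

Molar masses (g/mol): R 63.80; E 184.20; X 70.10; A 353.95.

n(R) = 74.40 / 63.80 = 1.166 mol
n(E) = 74.30 / 184.20 = 0.4034 mol
n(X) = 48.70 / 70.10 = 0.6947 mol
n(D) = 0.2650 mol
n/ν for R = 1.166/3 = 0.3887
n/ν for E = 0.4034/1 = 0.4034
n/ν for X = 0.6947/2 = 0.3474
n/ν for D = 0.2650/1 = 0.2650
Smallest n/ν is D → limiting reagent.
n(A) = (2/1) × 0.2650 = 0.5300 mol
mass = 0.5300 × 353.95 = 187.6 g

188 g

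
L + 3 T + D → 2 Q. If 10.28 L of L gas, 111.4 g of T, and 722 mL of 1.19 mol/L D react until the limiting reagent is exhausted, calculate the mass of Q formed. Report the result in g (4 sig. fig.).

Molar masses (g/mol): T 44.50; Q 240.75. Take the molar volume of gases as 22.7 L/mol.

218.1 g

n(L) = 10.28 / 22.7 = 0.4529 mol
n(T) = 111.4 / 44.50 = 2.503 mol
n(D) = 1.19 × 722.0/1000 = 0.8592 mol
n/ν → L: 0.4529, T: 0.8343, D: 0.8592; L is limiting.
n(Q) = (2/1) × 0.4529 = 0.9058 mol
mass = 0.9058 × 240.75 = 218.1 g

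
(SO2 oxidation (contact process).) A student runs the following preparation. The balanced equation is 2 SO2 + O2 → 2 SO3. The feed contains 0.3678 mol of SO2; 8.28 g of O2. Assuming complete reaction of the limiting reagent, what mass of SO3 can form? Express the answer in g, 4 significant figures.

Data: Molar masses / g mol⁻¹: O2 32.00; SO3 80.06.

n(SO2) = 0.3678 mol
n(O2) = 8.280 / 32.00 = 0.2588 mol
n/ν → SO2: 0.1839, O2: 0.2588; SO2 is limiting.
n(SO3) = (2/2) × 0.3678 = 0.3678 mol
mass = 0.3678 × 80.06 = 29.45 g

29.45 g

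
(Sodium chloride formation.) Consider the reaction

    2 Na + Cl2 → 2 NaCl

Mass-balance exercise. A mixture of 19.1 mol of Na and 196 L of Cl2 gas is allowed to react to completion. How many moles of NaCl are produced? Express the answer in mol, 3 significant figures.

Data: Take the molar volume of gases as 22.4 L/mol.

17.5 mol

n(Na) = 19.10 mol
n(Cl2) = 196.0 / 22.4 = 8.750 mol
n/ν for Na = 19.10/2 = 9.550
n/ν for Cl2 = 8.750/1 = 8.750
Smallest n/ν is Cl2 → limiting reagent.
n(NaCl) = (2/1) × 8.750 = 17.50 mol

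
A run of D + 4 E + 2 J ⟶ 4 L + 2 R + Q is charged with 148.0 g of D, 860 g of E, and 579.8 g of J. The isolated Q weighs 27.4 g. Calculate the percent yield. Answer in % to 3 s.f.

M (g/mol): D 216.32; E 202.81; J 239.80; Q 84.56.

n(D) = 148.0 / 216.32 = 0.6842 mol
n(E) = 860.0 / 202.81 = 4.240 mol
n(J) = 579.8 / 239.80 = 2.418 mol
n/ν for D = 0.6842/1 = 0.6842
n/ν for E = 4.240/4 = 1.060
n/ν for J = 2.418/2 = 1.209
Smallest n/ν is D → limiting reagent.
theoretical n(Q) = (1/1) × 0.6842 = 0.6842 mol → 57.86 g
% yield = 27.4 / 57.86 × 100 = 47.36 %

47.4 %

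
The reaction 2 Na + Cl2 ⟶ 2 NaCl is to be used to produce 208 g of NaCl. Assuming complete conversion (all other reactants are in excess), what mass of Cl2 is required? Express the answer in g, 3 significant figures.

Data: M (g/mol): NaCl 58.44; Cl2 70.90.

n(NaCl) = 208 / 58.44 = 3.559 mol
n(Cl2) = (1/2) × 3.559 = 1.780 mol
mass = 1.780 × 70.90 = 126.2 g

126 g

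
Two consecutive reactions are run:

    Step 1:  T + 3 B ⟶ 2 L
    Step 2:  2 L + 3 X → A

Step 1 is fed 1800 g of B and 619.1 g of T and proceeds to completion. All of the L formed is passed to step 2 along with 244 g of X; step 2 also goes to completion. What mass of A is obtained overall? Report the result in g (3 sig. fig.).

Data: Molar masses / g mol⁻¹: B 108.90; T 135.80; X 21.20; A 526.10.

2020 g

Step 1:
n(B) = 1800 / 108.90 = 16.53 mol
n(T) = 619.1 / 135.80 = 4.559 mol
n/ν for B = 16.53/3 = 5.510
n/ν for T = 4.559/1 = 4.559
Smallest n/ν is T → limiting reagent.
n(L) produced = (2/1) × 4.559 = 9.118 mol
Step 2:
n(L) available = 9.118 mol
n(X) = 244.0 / 21.20 = 11.51 mol
n/ν for L = 9.118/2 = 4.559
n/ν for X = 11.51/3 = 3.837
Smallest n/ν is X → limiting reagent.
n(A) = (1/3) × 11.51 = 3.837 mol
mass = 3.837 × 526.10 = 2019 g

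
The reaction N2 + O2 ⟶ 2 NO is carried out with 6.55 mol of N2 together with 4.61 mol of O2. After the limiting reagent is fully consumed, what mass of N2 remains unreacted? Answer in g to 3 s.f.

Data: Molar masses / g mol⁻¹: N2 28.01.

n(N2) = 6.550 mol
n(O2) = 4.610 mol
n/ν → N2: 6.550, O2: 4.610; O2 is limiting.
N2 consumed = (1/1) × 4.610 = 4.610 mol
N2 remaining = 6.550 − 4.610 = 1.940 mol
mass = 1.940 × 28.01 = 54.34 g

54.3 g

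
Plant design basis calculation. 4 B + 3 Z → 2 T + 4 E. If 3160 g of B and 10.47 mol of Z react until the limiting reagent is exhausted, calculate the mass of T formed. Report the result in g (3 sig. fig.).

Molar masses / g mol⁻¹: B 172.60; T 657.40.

n(B) = 3160 / 172.60 = 18.31 mol
n(Z) = 10.47 mol
n/ν for B = 18.31/4 = 4.578
n/ν for Z = 10.47/3 = 3.490
Smallest n/ν is Z → limiting reagent.
n(T) = (2/3) × 10.47 = 6.980 mol
mass = 6.980 × 657.40 = 4589 g

4590 g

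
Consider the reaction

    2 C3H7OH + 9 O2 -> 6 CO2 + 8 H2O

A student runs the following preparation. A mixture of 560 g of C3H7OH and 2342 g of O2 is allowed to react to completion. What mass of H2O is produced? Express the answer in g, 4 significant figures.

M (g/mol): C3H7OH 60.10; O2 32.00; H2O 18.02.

671.6 g

n(C3H7OH) = 560.0 / 60.10 = 9.318 mol
n(O2) = 2342 / 32.00 = 73.19 mol
n/ν for C3H7OH = 9.318/2 = 4.659
n/ν for O2 = 73.19/9 = 8.132
Smallest n/ν is C3H7OH → limiting reagent.
n(H2O) = (8/2) × 9.318 = 37.27 mol
mass = 37.27 × 18.02 = 671.6 g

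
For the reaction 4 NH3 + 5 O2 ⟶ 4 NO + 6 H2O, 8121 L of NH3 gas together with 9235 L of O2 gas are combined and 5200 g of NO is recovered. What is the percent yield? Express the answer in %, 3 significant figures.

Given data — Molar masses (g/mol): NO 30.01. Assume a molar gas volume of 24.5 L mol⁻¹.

57.5 %

n(NH3) = 8121 / 24.5 = 331.5 mol
n(O2) = 9235 / 24.5 = 376.9 mol
n/ν → NH3: 82.88, O2: 75.38; O2 is limiting.
theoretical n(NO) = (4/5) × 376.9 = 301.5 mol → 9048 g
% yield = 5200 / 9048 × 100 = 57.47 %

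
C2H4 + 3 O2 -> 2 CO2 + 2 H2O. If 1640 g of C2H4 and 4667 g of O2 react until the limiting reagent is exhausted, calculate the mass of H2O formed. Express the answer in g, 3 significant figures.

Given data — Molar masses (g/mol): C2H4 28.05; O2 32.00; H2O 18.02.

1750 g

n(C2H4) = 1640 / 28.05 = 58.47 mol
n(O2) = 4667 / 32.00 = 145.8 mol
n/ν → C2H4: 58.47, O2: 48.60; O2 is limiting.
n(H2O) = (2/3) × 145.8 = 97.20 mol
mass = 97.20 × 18.02 = 1752 g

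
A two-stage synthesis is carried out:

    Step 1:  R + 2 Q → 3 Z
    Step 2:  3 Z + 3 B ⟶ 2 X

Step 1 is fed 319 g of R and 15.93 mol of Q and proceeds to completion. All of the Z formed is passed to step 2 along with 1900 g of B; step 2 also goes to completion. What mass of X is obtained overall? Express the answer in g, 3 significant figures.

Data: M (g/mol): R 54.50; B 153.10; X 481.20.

Step 1:
n(R) = 319.0 / 54.50 = 5.853 mol
n(Q) = 15.93 mol
n/ν for R = 5.853/1 = 5.853
n/ν for Q = 15.93/2 = 7.965
Smallest n/ν is R → limiting reagent.
n(Z) produced = (3/1) × 5.853 = 17.56 mol
Step 2:
n(Z) available = 17.56 mol
n(B) = 1900 / 153.10 = 12.41 mol
n/ν for Z = 17.56/3 = 5.853
n/ν for B = 12.41/3 = 4.137
Smallest n/ν is B → limiting reagent.
n(X) = (2/3) × 12.41 = 8.273 mol
mass = 8.273 × 481.20 = 3981 g

3980 g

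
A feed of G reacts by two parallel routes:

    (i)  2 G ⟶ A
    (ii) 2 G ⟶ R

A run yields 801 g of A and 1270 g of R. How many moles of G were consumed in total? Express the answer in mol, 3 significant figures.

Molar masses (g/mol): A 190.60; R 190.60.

n(A) = 801 / 190.60 = 4.203 mol
n(R) = 1270 / 190.60 = 6.663 mol
n(G) via (i) = (2/1)×4.203 = 8.406 mol
n(G) via (ii) = (2/1)×6.663 = 13.33 mol
total n(G) = 8.406 + 13.33 = 21.74 mol

21.7 mol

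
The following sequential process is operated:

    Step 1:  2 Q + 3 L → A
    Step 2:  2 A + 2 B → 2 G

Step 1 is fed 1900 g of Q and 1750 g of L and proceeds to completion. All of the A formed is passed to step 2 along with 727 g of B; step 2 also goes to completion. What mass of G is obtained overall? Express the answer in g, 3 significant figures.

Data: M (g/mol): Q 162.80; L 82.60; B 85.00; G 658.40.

Step 1:
n(Q) = 1900 / 162.80 = 11.67 mol
n(L) = 1750 / 82.60 = 21.19 mol
n/ν for Q = 11.67/2 = 5.835
n/ν for L = 21.19/3 = 7.063
Smallest n/ν is Q → limiting reagent.
n(A) produced = (1/2) × 11.67 = 5.835 mol
Step 2:
n(A) available = 5.835 mol
n(B) = 727.0 / 85.00 = 8.553 mol
n/ν for A = 5.835/2 = 2.918
n/ν for B = 8.553/2 = 4.277
Smallest n/ν is A → limiting reagent.
n(G) = (2/2) × 5.835 = 5.835 mol
mass = 5.835 × 658.40 = 3842 g

3840 g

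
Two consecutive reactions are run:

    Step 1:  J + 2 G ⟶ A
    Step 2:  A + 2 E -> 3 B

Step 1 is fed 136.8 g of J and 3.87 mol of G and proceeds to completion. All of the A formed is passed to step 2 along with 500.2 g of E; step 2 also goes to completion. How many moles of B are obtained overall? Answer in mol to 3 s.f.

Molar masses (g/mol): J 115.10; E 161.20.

Step 1:
n(J) = 136.8 / 115.10 = 1.189 mol
n(G) = 3.870 mol
n/ν for J = 1.189/1 = 1.189
n/ν for G = 3.870/2 = 1.935
Smallest n/ν is J → limiting reagent.
n(A) produced = (1/1) × 1.189 = 1.189 mol
Step 2:
n(A) available = 1.189 mol
n(E) = 500.2 / 161.20 = 3.103 mol
n/ν for A = 1.189/1 = 1.189
n/ν for E = 3.103/2 = 1.552
Smallest n/ν is A → limiting reagent.
n(B) = (3/1) × 1.189 = 3.567 mol

3.57 mol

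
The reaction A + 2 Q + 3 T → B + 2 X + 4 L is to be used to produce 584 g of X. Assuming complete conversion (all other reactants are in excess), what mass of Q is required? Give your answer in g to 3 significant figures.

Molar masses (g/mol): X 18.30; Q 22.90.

n(X) = 584 / 18.30 = 31.91 mol
n(Q) = (2/2) × 31.91 = 31.91 mol
mass = 31.91 × 22.90 = 730.7 g

731 g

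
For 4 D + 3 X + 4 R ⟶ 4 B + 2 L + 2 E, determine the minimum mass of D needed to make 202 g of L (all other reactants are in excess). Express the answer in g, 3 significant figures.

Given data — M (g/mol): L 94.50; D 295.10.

n(L) = 202 / 94.50 = 2.138 mol
n(D) = (4/2) × 2.138 = 4.276 mol
mass = 4.276 × 295.10 = 1262 g

1260 g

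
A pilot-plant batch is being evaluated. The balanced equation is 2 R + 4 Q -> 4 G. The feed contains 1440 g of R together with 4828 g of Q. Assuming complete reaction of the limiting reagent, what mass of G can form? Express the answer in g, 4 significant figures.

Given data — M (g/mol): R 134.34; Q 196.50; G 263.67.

5653 g

n(R) = 1440 / 134.34 = 10.72 mol
n(Q) = 4828 / 196.50 = 24.57 mol
n/ν for R = 10.72/2 = 5.360
n/ν for Q = 24.57/4 = 6.143
Smallest n/ν is R → limiting reagent.
n(G) = (4/2) × 10.72 = 21.44 mol
mass = 21.44 × 263.67 = 5653 g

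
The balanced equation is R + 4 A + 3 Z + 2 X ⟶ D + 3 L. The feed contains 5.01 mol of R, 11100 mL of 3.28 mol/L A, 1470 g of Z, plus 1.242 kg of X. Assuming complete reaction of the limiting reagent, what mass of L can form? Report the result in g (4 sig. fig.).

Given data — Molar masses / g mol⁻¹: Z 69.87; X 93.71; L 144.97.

2179 g

n(R) = 5.010 mol
n(A) = 3.28 × 11100/1000 = 36.41 mol
n(Z) = 1470 / 69.87 = 21.04 mol
n(X) = 1.242×1000 / 93.71 = 13.25 mol
n/ν for R = 5.010/1 = 5.010
n/ν for A = 36.41/4 = 9.103
n/ν for Z = 21.04/3 = 7.013
n/ν for X = 13.25/2 = 6.625
Smallest n/ν is R → limiting reagent.
n(L) = (3/1) × 5.010 = 15.03 mol
mass = 15.03 × 144.97 = 2179 g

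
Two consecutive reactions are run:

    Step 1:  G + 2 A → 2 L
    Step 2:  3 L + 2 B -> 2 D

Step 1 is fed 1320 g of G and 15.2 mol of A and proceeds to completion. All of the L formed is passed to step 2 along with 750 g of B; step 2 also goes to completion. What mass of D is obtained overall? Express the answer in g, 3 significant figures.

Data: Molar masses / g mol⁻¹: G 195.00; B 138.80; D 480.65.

2600 g

Step 1:
n(G) = 1320 / 195.00 = 6.769 mol
n(A) = 15.20 mol
n/ν → G: 6.769, A: 7.600; G is limiting.
n(L) produced = (2/1) × 6.769 = 13.54 mol
Step 2:
n(L) available = 13.54 mol
n(B) = 750.0 / 138.80 = 5.403 mol
n/ν → L: 4.513, B: 2.702; B is limiting.
n(D) = (2/2) × 5.403 = 5.403 mol
mass = 5.403 × 480.65 = 2597 g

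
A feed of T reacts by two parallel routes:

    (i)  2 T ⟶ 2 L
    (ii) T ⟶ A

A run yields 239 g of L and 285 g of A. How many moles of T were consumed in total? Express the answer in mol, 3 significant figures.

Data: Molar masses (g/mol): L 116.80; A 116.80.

4.49 mol

n(L) = 239 / 116.80 = 2.046 mol
n(A) = 285 / 116.80 = 2.440 mol
n(T) via (i) = (2/2)×2.046 = 2.046 mol
n(T) via (ii) = (1/1)×2.440 = 2.440 mol
total n(T) = 2.046 + 2.440 = 4.486 mol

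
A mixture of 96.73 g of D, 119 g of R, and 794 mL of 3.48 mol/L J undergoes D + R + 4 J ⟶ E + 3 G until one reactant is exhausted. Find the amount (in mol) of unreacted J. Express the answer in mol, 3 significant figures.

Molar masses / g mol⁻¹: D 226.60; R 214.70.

n(D) = 96.73 / 226.60 = 0.4269 mol
n(R) = 119.0 / 214.70 = 0.5543 mol
n(J) = 3.48 × 794.0/1000 = 2.763 mol
n/ν → D: 0.4269, R: 0.5543, J: 0.6908; D is limiting.
J consumed = (4/1) × 0.4269 = 1.708 mol
J remaining = 2.763 − 1.708 = 1.055 mol

1.06 mol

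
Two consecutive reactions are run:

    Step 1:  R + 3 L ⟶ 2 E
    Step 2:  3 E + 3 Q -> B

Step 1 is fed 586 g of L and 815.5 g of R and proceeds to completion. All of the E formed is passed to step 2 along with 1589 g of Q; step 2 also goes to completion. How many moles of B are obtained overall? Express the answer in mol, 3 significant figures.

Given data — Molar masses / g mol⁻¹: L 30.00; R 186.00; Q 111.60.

2.92 mol

Step 1:
n(L) = 586.0 / 30.00 = 19.53 mol
n(R) = 815.5 / 186.00 = 4.384 mol
n/ν for L = 19.53/3 = 6.510
n/ν for R = 4.384/1 = 4.384
Smallest n/ν is R → limiting reagent.
n(E) produced = (2/1) × 4.384 = 8.768 mol
Step 2:
n(E) available = 8.768 mol
n(Q) = 1589 / 111.60 = 14.24 mol
n/ν for E = 8.768/3 = 2.923
n/ν for Q = 14.24/3 = 4.747
Smallest n/ν is E → limiting reagent.
n(B) = (1/3) × 8.768 = 2.923 mol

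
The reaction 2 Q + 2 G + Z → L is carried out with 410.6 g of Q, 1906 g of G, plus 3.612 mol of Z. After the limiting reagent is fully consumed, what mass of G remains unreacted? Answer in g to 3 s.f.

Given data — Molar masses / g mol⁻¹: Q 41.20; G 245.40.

133 g

n(Q) = 410.6 / 41.20 = 9.966 mol
n(G) = 1906 / 245.40 = 7.767 mol
n(Z) = 3.612 mol
n/ν → Q: 4.983, G: 3.884, Z: 3.612; Z is limiting.
G consumed = (2/1) × 3.612 = 7.224 mol
G remaining = 7.767 − 7.224 = 0.5430 mol
mass = 0.5430 × 245.40 = 133.3 g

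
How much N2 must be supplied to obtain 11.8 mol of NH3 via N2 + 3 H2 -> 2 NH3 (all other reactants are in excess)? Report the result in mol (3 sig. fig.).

5.90 mol

n(NH3) = 11.80 mol
n(N2) = (1/2) × 11.80 = 5.900 mol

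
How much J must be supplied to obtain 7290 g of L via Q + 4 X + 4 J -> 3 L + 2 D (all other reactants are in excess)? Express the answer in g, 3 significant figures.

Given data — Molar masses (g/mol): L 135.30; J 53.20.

3820 g

n(L) = 7290 / 135.30 = 53.88 mol
n(J) = (4/3) × 53.88 = 71.84 mol
mass = 71.84 × 53.20 = 3822 g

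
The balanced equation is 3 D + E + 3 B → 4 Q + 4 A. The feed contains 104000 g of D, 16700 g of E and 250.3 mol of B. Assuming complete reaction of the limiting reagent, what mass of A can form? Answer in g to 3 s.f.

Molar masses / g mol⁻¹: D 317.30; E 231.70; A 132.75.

n(D) = 104000 / 317.30 = 327.8 mol
n(E) = 16700 / 231.70 = 72.08 mol
n(B) = 250.3 mol
n/ν for D = 327.8/3 = 109.3
n/ν for E = 72.08/1 = 72.08
n/ν for B = 250.3/3 = 83.43
Smallest n/ν is E → limiting reagent.
n(A) = (4/1) × 72.08 = 288.3 mol
mass = 288.3 × 132.75 = 38270 g

38300 g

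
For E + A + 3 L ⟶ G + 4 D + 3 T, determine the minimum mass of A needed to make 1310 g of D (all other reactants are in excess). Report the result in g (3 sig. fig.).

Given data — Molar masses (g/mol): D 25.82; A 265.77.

n(D) = 1310 / 25.82 = 50.74 mol
n(A) = (1/4) × 50.74 = 12.69 mol
mass = 12.69 × 265.77 = 3373 g

3370 g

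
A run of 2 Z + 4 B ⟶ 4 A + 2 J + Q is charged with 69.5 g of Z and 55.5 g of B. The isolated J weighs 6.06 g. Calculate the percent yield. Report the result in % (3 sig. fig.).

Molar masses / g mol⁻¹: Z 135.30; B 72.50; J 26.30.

60.2 %

n(Z) = 69.50 / 135.30 = 0.5137 mol
n(B) = 55.50 / 72.50 = 0.7655 mol
n/ν for Z = 0.5137/2 = 0.2569
n/ν for B = 0.7655/4 = 0.1914
Smallest n/ν is B → limiting reagent.
theoretical n(J) = (2/4) × 0.7655 = 0.3828 mol → 10.07 g
% yield = 6.06 / 10.07 × 100 = 60.18 %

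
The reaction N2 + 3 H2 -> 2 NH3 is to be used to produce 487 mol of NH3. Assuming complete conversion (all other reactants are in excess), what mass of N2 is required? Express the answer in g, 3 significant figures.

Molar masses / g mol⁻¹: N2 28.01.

6820 g

n(NH3) = 487.0 mol
n(N2) = (1/2) × 487.0 = 243.5 mol
mass = 243.5 × 28.01 = 6820 g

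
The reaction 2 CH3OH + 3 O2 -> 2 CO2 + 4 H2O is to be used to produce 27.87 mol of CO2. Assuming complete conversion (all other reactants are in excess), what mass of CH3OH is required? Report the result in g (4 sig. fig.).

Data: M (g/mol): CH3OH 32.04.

n(CO2) = 27.87 mol
n(CH3OH) = (2/2) × 27.87 = 27.87 mol
mass = 27.87 × 32.04 = 893.0 g

893.0 g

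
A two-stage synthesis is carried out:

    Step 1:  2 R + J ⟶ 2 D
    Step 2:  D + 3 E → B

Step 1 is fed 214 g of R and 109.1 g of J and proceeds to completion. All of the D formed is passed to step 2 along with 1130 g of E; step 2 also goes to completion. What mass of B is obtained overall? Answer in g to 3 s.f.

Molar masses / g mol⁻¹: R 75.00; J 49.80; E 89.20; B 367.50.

Step 1:
n(R) = 214.0 / 75.00 = 2.853 mol
n(J) = 109.1 / 49.80 = 2.191 mol
n/ν for R = 2.853/2 = 1.427
n/ν for J = 2.191/1 = 2.191
Smallest n/ν is R → limiting reagent.
n(D) produced = (2/2) × 2.853 = 2.853 mol
Step 2:
n(D) available = 2.853 mol
n(E) = 1130 / 89.20 = 12.67 mol
n/ν for D = 2.853/1 = 2.853
n/ν for E = 12.67/3 = 4.223
Smallest n/ν is D → limiting reagent.
n(B) = (1/1) × 2.853 = 2.853 mol
mass = 2.853 × 367.50 = 1048 g

1050 g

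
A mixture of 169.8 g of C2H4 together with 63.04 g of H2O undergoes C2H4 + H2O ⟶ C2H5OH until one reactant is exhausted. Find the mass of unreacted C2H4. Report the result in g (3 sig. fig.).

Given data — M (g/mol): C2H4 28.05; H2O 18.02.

n(C2H4) = 169.8 / 28.05 = 6.053 mol
n(H2O) = 63.04 / 18.02 = 3.498 mol
n/ν for C2H4 = 6.053/1 = 6.053
n/ν for H2O = 3.498/1 = 3.498
Smallest n/ν is H2O → limiting reagent.
C2H4 consumed = (1/1) × 3.498 = 3.498 mol
C2H4 remaining = 6.053 − 3.498 = 2.555 mol
mass = 2.555 × 28.05 = 71.67 g

71.7 g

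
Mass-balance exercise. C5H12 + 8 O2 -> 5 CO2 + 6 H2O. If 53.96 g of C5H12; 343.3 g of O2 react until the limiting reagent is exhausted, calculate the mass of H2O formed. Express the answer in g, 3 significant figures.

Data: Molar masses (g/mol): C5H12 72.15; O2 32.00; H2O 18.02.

n(C5H12) = 53.96 / 72.15 = 0.7479 mol
n(O2) = 343.3 / 32.00 = 10.73 mol
n/ν for C5H12 = 0.7479/1 = 0.7479
n/ν for O2 = 10.73/8 = 1.341
Smallest n/ν is C5H12 → limiting reagent.
n(H2O) = (6/1) × 0.7479 = 4.487 mol
mass = 4.487 × 18.02 = 80.86 g

80.9 g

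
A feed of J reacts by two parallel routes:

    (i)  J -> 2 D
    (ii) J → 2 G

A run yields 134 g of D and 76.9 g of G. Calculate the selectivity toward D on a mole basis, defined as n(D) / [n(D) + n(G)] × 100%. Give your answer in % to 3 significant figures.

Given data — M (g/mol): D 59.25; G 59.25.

63.5 %

n(D) = 134 / 59.25 = 2.262 mol
n(G) = 76.9 / 59.25 = 1.298 mol
selectivity = 2.262/(2.262+1.298) × 100 = 63.54 %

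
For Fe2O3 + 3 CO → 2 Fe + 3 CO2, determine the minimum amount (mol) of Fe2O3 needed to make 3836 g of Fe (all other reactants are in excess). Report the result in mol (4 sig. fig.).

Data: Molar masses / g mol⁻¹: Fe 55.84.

n(Fe) = 3836 / 55.84 = 68.70 mol
n(Fe2O3) = (1/2) × 68.70 = 34.35 mol

34.35 mol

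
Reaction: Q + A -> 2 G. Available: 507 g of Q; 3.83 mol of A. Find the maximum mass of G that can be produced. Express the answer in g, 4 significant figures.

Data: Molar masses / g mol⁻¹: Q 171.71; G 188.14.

n(Q) = 507.0 / 171.71 = 2.953 mol
n(A) = 3.830 mol
n/ν for Q = 2.953/1 = 2.953
n/ν for A = 3.830/1 = 3.830
Smallest n/ν is Q → limiting reagent.
n(G) = (2/1) × 2.953 = 5.906 mol
mass = 5.906 × 188.14 = 1111 g

1111 g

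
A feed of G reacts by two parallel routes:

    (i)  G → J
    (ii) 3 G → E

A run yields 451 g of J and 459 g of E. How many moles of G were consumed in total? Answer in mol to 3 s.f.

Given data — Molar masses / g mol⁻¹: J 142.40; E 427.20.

n(J) = 451 / 142.40 = 3.167 mol
n(E) = 459 / 427.20 = 1.074 mol
n(G) via (i) = (1/1)×3.167 = 3.167 mol
n(G) via (ii) = (3/1)×1.074 = 3.222 mol
total n(G) = 3.167 + 3.222 = 6.389 mol

6.39 mol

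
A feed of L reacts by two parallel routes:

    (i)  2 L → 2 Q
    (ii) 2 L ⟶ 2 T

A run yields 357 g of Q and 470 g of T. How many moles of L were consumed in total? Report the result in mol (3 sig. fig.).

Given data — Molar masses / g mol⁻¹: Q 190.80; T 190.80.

4.33 mol

n(Q) = 357 / 190.80 = 1.871 mol
n(T) = 470 / 190.80 = 2.463 mol
n(L) via (i) = (2/2)×1.871 = 1.871 mol
n(L) via (ii) = (2/2)×2.463 = 2.463 mol
total n(L) = 1.871 + 2.463 = 4.334 mol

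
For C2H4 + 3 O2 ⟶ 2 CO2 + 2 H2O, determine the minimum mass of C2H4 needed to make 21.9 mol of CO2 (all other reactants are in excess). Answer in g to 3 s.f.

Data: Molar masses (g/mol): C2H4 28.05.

n(CO2) = 21.90 mol
n(C2H4) = (1/2) × 21.90 = 10.95 mol
mass = 10.95 × 28.05 = 307.1 g

307 g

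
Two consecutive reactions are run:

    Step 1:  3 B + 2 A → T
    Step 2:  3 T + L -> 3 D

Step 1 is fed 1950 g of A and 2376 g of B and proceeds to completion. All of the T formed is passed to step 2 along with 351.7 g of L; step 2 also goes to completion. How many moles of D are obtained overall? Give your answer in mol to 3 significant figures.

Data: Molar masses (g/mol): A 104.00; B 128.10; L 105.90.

6.18 mol

Step 1:
n(A) = 1950 / 104.00 = 18.75 mol
n(B) = 2376 / 128.10 = 18.55 mol
n/ν for A = 18.75/2 = 9.375
n/ν for B = 18.55/3 = 6.183
Smallest n/ν is B → limiting reagent.
n(T) produced = (1/3) × 18.55 = 6.183 mol
Step 2:
n(T) available = 6.183 mol
n(L) = 351.7 / 105.90 = 3.321 mol
n/ν for T = 6.183/3 = 2.061
n/ν for L = 3.321/1 = 3.321
Smallest n/ν is T → limiting reagent.
n(D) = (3/3) × 6.183 = 6.183 mol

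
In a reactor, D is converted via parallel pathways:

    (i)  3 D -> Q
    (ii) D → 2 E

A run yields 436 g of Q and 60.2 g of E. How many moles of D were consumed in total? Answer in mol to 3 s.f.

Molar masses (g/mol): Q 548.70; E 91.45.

n(Q) = 436 / 548.70 = 0.7946 mol
n(E) = 60.2 / 91.45 = 0.6583 mol
n(D) via (i) = (3/1)×0.7946 = 2.384 mol
n(D) via (ii) = (1/2)×0.6583 = 0.3292 mol
total n(D) = 2.384 + 0.3292 = 2.713 mol

2.71 mol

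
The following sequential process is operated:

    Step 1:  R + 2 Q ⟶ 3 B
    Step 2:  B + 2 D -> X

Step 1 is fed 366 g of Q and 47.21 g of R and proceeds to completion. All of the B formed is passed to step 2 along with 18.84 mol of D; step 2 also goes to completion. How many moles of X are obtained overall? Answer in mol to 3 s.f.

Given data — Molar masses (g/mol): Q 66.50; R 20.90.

Step 1:
n(Q) = 366.0 / 66.50 = 5.504 mol
n(R) = 47.21 / 20.90 = 2.259 mol
n/ν for Q = 5.504/2 = 2.752
n/ν for R = 2.259/1 = 2.259
Smallest n/ν is R → limiting reagent.
n(B) produced = (3/1) × 2.259 = 6.777 mol
Step 2:
n(B) available = 6.777 mol
n(D) = 18.84 mol
n/ν for B = 6.777/1 = 6.777
n/ν for D = 18.84/2 = 9.420
Smallest n/ν is B → limiting reagent.
n(X) = (1/1) × 6.777 = 6.777 mol

6.78 mol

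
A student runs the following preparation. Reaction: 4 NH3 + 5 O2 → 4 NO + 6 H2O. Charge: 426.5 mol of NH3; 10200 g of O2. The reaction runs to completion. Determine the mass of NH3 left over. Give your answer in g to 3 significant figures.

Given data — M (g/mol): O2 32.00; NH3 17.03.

n(NH3) = 426.5 mol
n(O2) = 10200 / 32.00 = 318.8 mol
n/ν → NH3: 106.6, O2: 63.76; O2 is limiting.
NH3 consumed = (4/5) × 318.8 = 255.0 mol
NH3 remaining = 426.5 − 255.0 = 171.5 mol
mass = 171.5 × 17.03 = 2921 g

2920 g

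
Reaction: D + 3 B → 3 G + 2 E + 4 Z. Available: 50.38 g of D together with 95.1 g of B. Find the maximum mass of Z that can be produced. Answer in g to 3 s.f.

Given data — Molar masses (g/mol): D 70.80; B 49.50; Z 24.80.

63.5 g

n(D) = 50.38 / 70.80 = 0.7116 mol
n(B) = 95.10 / 49.50 = 1.921 mol
n/ν → D: 0.7116, B: 0.6403; B is limiting.
n(Z) = (4/3) × 1.921 = 2.561 mol
mass = 2.561 × 24.80 = 63.51 g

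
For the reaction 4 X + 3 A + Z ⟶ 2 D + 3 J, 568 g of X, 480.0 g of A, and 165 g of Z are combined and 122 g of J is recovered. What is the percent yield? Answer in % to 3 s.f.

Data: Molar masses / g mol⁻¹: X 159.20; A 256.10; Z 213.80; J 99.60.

65.4 %

n(X) = 568.0 / 159.20 = 3.568 mol
n(A) = 480.0 / 256.10 = 1.874 mol
n(Z) = 165.0 / 213.80 = 0.7717 mol
n/ν → X: 0.8920, A: 0.6247, Z: 0.7717; A is limiting.
theoretical n(J) = (3/3) × 1.874 = 1.874 mol → 186.7 g
% yield = 122 / 186.7 × 100 = 65.35 %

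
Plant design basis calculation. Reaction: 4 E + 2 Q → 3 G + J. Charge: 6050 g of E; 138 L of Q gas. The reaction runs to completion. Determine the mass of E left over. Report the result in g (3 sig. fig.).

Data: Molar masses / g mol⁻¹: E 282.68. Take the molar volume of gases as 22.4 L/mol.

n(E) = 6050 / 282.68 = 21.40 mol
n(Q) = 138.0 / 22.4 = 6.161 mol
n/ν → E: 5.350, Q: 3.081; Q is limiting.
E consumed = (4/2) × 6.161 = 12.32 mol
E remaining = 21.40 − 12.32 = 9.080 mol
mass = 9.080 × 282.68 = 2567 g

2570 g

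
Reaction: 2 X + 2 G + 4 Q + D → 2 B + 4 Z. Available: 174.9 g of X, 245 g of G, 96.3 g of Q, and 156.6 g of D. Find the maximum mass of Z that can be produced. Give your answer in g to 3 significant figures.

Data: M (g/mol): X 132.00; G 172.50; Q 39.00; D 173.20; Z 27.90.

n(X) = 174.9 / 132.00 = 1.325 mol
n(G) = 245.0 / 172.50 = 1.420 mol
n(Q) = 96.30 / 39.00 = 2.469 mol
n(D) = 156.6 / 173.20 = 0.9042 mol
n/ν for X = 1.325/2 = 0.6625
n/ν for G = 1.420/2 = 0.7100
n/ν for Q = 2.469/4 = 0.6173
n/ν for D = 0.9042/1 = 0.9042
Smallest n/ν is Q → limiting reagent.
n(Z) = (4/4) × 2.469 = 2.469 mol
mass = 2.469 × 27.90 = 68.89 g

68.9 g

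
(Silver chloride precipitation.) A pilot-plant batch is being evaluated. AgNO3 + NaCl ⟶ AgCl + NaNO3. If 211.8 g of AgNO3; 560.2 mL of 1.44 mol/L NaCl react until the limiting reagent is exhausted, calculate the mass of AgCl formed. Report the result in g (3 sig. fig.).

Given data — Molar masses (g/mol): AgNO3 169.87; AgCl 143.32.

116 g

n(AgNO3) = 211.8 / 169.87 = 1.247 mol
n(NaCl) = 1.44 × 560.2/1000 = 0.8067 mol
n/ν for AgNO3 = 1.247/1 = 1.247
n/ν for NaCl = 0.8067/1 = 0.8067
Smallest n/ν is NaCl → limiting reagent.
n(AgCl) = (1/1) × 0.8067 = 0.8067 mol
mass = 0.8067 × 143.32 = 115.6 g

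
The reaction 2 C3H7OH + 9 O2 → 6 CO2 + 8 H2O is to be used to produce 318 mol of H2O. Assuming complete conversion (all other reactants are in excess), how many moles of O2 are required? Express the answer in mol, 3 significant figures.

n(H2O) = 318.0 mol
n(O2) = (9/8) × 318.0 = 357.8 mol

358 mol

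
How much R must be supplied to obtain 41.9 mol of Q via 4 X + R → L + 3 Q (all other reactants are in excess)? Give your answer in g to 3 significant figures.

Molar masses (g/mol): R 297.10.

n(Q) = 41.90 mol
n(R) = (1/3) × 41.90 = 13.97 mol
mass = 13.97 × 297.10 = 4150 g

4150 g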